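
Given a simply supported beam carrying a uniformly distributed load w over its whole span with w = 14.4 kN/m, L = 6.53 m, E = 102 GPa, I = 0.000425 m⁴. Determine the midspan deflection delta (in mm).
Model: a simply supported beam carrying a uniformly distributed load w over its whole span, so delta = (5·w·L^4) / (384·E·I).
Convert to SI units:
  w = 14.4 kN/m = 14400 N/m
  E = 102 GPa = 1.02 × 10¹¹ Pa
Substitute:
  delta = (5 × 14400 × 6.53^4) / (384 × (1.02 × 10¹¹) × 0.000425)
  delta = 0.007864 m
Convert: delta = 0.007864 m = 7.864 mm
Final answer: delta = 7.864 mm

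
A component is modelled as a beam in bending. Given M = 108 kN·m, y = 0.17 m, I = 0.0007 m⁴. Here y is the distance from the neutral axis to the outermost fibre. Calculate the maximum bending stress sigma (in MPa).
Model: a beam in bending, so sigma = (M·y) / I.
Convert to SI units:
  M = 108 kN·m = 108000 N·m
Substitute:
  sigma = (108000 × 0.17) / 0.0007
  sigma = 2.623 × 10⁷ Pa
Convert: sigma = 2.623 × 10⁷ Pa = 26.23 MPa
Final answer: sigma = 26.23 MPa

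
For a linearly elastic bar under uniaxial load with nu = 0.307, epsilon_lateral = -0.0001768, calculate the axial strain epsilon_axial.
Model: a linearly elastic bar under uniaxial load, so epsilon_lateral = -nu·epsilon_axial.
Solve for epsilon_axial: epsilon_axial = -epsilon_lateral / nu.
Substitute:
  epsilon_axial = -(-0.0001768) / 0.307
  epsilon_axial = 0.0005759
Final answer: epsilon_axial = 0.0005759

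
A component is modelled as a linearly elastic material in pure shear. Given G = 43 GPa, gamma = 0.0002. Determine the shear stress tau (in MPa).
Model: a linearly elastic material in pure shear, so tau = G·gamma.
Convert to SI units:
  G = 43 GPa = 4.3 × 10¹⁰ Pa
Substitute:
  tau = (4.3 × 10¹⁰) × 0.0002
  tau = 8.6 × 10⁶ Pa
Convert: tau = 8.6 × 10⁶ Pa = 8.6 MPa
Final answer: tau = 8.6 MPa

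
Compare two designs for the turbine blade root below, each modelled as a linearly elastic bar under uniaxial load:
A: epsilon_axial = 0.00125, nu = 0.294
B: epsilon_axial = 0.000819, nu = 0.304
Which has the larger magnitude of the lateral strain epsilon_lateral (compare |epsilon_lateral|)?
Model: a linearly elastic bar under uniaxial load, so epsilon_lateral = -nu·epsilon_axial (SI units).
  A: epsilon_lateral = -(0.294 × 0.00125) = -0.0003675
  B: epsilon_lateral = -(0.304 × 0.000819) = -0.000249
|epsilon_lateral|: A = 0.0003675, B = 0.000249, so A is larger in magnitude.
Final answer: A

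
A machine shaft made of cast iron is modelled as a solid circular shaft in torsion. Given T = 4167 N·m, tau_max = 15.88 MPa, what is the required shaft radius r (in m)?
Model: a solid circular shaft in torsion, so tau_max = (2·T) / (π·r^3).
Solve for r: r = ((2·T) / (π·tau_max))^(1/3).
Convert to SI units:
  tau_max = 15.88 MPa = 1.588 × 10⁷ Pa
Substitute:
  r = ((2 × 4167) / (π × (1.588 × 10⁷)))^(1/3)
  r = 0.05507 m
Final answer: r = 0.05507 m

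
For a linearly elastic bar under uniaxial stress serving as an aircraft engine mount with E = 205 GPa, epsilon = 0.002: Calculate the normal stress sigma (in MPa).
Model: a linearly elastic bar under uniaxial stress, so sigma = E·epsilon.
Convert to SI units:
  E = 205 GPa = 2.05 × 10¹¹ Pa
Substitute:
  sigma = (2.05 × 10¹¹) × 0.002
  sigma = 4.1 × 10⁸ Pa
Convert: sigma = 4.1 × 10⁸ Pa = 410 MPa
Final answer: sigma = 410 MPa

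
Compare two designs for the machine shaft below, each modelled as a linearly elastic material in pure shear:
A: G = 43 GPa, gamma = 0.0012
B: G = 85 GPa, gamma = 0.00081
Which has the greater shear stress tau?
Model: a linearly elastic material in pure shear, so tau = G·gamma (SI units).
  A: tau = (4.3 × 10¹⁰) × 0.0012 = 5.16 × 10⁷ Pa = 51.6 MPa
  B: tau = (8.5 × 10¹⁰) × 0.00081 = 6.885 × 10⁷ Pa = 68.85 MPa
68.85 MPa > 51.6 MPa, so B is larger.
Final answer: B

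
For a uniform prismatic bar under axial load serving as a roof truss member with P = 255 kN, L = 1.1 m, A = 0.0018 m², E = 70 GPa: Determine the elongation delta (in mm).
Model: a uniform prismatic bar under axial load, so delta = (P·L) / (A·E).
Convert to SI units:
  P = 255 kN = 255000 N
  E = 70 GPa = 7 × 10¹⁰ Pa
Substitute:
  delta = (255000 × 1.1) / (0.0018 × (7 × 10¹⁰))
  delta = 0.002226 m
Convert: delta = 0.002226 m = 2.226 mm
Final answer: delta = 2.226 mm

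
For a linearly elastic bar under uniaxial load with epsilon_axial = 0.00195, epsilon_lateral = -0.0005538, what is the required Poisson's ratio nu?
Model: a linearly elastic bar under uniaxial load, so epsilon_lateral = -nu·epsilon_axial.
Solve for nu: nu = -epsilon_lateral / epsilon_axial.
Substitute:
  nu = -(-0.0005538) / 0.00195
  nu = 0.284
Final answer: nu = 0.284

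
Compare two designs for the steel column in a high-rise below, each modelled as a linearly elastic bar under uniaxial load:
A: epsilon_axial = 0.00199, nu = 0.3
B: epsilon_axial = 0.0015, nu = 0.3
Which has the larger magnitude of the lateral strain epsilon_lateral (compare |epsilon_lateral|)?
Model: a linearly elastic bar under uniaxial load, so epsilon_lateral = -nu·epsilon_axial (SI units).
  A: epsilon_lateral = -(0.3 × 0.00199) = -0.000597
  B: epsilon_lateral = -(0.3 × 0.0015) = -0.00045
|epsilon_lateral|: A = 0.000597, B = 0.00045, so A is larger in magnitude.
Final answer: A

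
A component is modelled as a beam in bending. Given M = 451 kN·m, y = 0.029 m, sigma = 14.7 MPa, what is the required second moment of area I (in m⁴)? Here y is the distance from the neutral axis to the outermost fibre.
Model: a beam in bending, so sigma = (M·y) / I.
Solve for I: I = (M·y) / sigma.
Convert to SI units:
  M = 451 kN·m = 451000 N·m
  sigma = 14.7 MPa = 1.47 × 10⁷ Pa
Substitute:
  I = (451000 × 0.029) / (1.47 × 10⁷)
  I = 0.0008897 m⁴
Final answer: I = 0.0008897 m⁴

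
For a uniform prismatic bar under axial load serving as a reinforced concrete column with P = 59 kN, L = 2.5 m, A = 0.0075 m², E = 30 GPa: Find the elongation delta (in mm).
Model: a uniform prismatic bar under axial load, so delta = (P·L) / (A·E).
Convert to SI units:
  P = 59 kN = 59000 N
  E = 30 GPa = 3 × 10¹⁰ Pa
Substitute:
  delta = (59000 × 2.5) / (0.0075 × (3 × 10¹⁰))
  delta = 0.0006556 m
Convert: delta = 0.0006556 m = 0.6556 mm
Final answer: delta = 0.6556 mm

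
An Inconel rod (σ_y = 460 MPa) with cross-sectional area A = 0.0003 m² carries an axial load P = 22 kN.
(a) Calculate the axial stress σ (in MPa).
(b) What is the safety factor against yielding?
(a) Axial stress σ = P/A. Convert P = 22 kN = 22000 N.
  σ = 22000 / 0.0003 = 7.333 × 10⁷ Pa = 73.33 MPa
(b) Safety factor SF = σ_y/σ = 460 / 73.33 = 6.273
Final answer: (a) σ = 73.33 MPa, (b) SF = 6.273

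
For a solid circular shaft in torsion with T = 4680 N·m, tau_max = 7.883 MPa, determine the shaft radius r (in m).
Model: a solid circular shaft in torsion, so tau_max = (2·T) / (π·r^3).
Solve for r: r = ((2·T) / (π·tau_max))^(1/3).
Convert to SI units:
  tau_max = 7.883 MPa = 7.883 × 10⁶ Pa
Substitute:
  r = ((2 × 4680) / (π × (7.883 × 10⁶)))^(1/3)
  r = 0.0723 m
Final answer: r = 0.0723 m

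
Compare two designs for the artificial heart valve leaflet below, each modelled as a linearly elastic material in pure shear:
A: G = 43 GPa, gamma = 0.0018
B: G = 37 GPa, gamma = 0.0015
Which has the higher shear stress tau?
Model: a linearly elastic material in pure shear, so tau = G·gamma (SI units).
  A: tau = (4.3 × 10¹⁰) × 0.0018 = 7.74 × 10⁷ Pa = 77.4 MPa
  B: tau = (3.7 × 10¹⁰) × 0.0015 = 5.55 × 10⁷ Pa = 55.5 MPa
77.4 MPa > 55.5 MPa, so A is larger.
Final answer: A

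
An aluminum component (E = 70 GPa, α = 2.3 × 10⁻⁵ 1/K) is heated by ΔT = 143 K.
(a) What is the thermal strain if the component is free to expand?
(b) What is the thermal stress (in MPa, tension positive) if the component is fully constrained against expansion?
(a) Free thermal strain ε_th = α·ΔT = (2.3 × 10⁻⁵) × 143 = 0.003289
(b) Fully constrained, the expansion is suppressed, so σ = -E·α·ΔT. Convert E = 70 GPa = 7 × 10¹⁰ Pa.
  σ = -(7 × 10¹⁰) × (2.3 × 10⁻⁵) × 143 = -2.302 × 10⁸ Pa = -230.2 MPa (compressive)
Final answer: (a) ε_th = 0.003289, (b) σ = -230.2 MPa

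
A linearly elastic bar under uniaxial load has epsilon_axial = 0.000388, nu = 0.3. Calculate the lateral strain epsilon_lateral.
Model: a linearly elastic bar under uniaxial load, so epsilon_lateral = -nu·epsilon_axial.
Substitute:
  epsilon_lateral = -(0.3 × 0.000388)
  epsilon_lateral = -0.0001164
Final answer: epsilon_lateral = -0.0001164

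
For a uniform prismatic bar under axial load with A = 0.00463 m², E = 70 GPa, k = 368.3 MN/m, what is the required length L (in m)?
Model: a uniform prismatic bar under axial load, so k = (A·E) / L.
Solve for L: L = (A·E) / k.
Convert to SI units:
  E = 70 GPa = 7 × 10¹⁰ Pa
  k = 368.3 MN/m = 3.683 × 10⁸ N/m
Substitute:
  L = (0.00463 × (7 × 10¹⁰)) / (3.683 × 10⁸)
  L = 0.88 m
Final answer: L = 0.88 m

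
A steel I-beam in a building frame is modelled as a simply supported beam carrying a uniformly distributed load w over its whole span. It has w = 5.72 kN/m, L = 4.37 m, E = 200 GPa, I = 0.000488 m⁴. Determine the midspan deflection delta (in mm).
Model: a simply supported beam carrying a uniformly distributed load w over its whole span, so delta = (5·w·L^4) / (384·E·I).
Convert to SI units:
  w = 5.72 kN/m = 5720 N/m
  E = 200 GPa = 2 × 10¹¹ Pa
Substitute:
  delta = (5 × 5720 × 4.37^4) / (384 × (2 × 10¹¹) × 0.000488)
  delta = 0.0002783 m
Convert: delta = 0.0002783 m = 0.2783 mm
Final answer: delta = 0.2783 mm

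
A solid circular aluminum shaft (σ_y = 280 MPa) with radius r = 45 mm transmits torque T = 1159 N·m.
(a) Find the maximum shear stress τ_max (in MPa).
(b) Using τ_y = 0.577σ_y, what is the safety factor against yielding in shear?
(a) For a solid circular shaft, τ_max = T·r/J with J = π·r^4/2, i.e. τ_max = 2·T / (π·r^3). Convert r = 45 mm = 0.045 m.
  τ_max = (2 × 1159) / (π × 0.045^3) = 8.097 × 10⁶ Pa = 8.097 MPa
(b) τ_y = 0.577 × 280 = 161.56 MPa
  SF = τ_y/τ_max = 161.56 / 8.097 = 19.95
Final answer: (a) τ_max = 8.097 MPa, (b) SF = 19.95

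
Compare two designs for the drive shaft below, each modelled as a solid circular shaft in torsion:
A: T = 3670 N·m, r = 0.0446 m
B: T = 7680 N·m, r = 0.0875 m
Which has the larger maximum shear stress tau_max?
Model: a solid circular shaft in torsion, so tau_max = (2·T) / (π·r^3) (SI units).
  A: tau_max = (2 × 3670) / (π × 0.0446^3) = 2.634 × 10⁷ Pa = 26.34 MPa
  B: tau_max = (2 × 7680) / (π × 0.0875^3) = 7.298 × 10⁶ Pa = 7.298 MPa
26.34 MPa > 7.298 MPa, so A is larger.
Final answer: A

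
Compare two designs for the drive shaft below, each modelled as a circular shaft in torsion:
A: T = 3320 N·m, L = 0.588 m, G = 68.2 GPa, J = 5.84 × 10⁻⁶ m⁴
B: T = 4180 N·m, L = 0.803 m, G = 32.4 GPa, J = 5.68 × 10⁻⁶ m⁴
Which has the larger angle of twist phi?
Model: a circular shaft in torsion, so phi = (T·L) / (G·J) (SI units).
  A: phi = (3320 × 0.588) / ((6.82 × 10¹⁰) × (5.84 × 10⁻⁶)) = 0.004901 rad = 0.2808°
  B: phi = (4180 × 0.803) / ((3.24 × 10¹⁰) × (5.68 × 10⁻⁶)) = 0.01824 rad = 1.045°
1.045° > 0.2808°, so B is larger.
Final answer: B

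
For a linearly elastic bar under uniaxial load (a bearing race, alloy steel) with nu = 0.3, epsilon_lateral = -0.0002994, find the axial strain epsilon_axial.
Model: a linearly elastic bar under uniaxial load, so epsilon_lateral = -nu·epsilon_axial.
Solve for epsilon_axial: epsilon_axial = -epsilon_lateral / nu.
Substitute:
  epsilon_axial = -(-0.0002994) / 0.3
  epsilon_axial = 0.000998
Final answer: epsilon_axial = 0.000998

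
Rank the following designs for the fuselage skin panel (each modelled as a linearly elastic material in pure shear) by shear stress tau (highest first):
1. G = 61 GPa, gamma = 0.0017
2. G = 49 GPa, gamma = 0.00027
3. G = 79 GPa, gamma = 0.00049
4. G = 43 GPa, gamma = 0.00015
Model: a linearly elastic material in pure shear, so tau = G·gamma (SI units).
  Case 1: tau = (6.1 × 10¹⁰) × 0.0017 = 1.037 × 10⁸ Pa = 103.7 MPa
  Case 2: tau = (4.9 × 10¹⁰) × 0.00027 = 1.323 × 10⁷ Pa = 13.23 MPa
  Case 3: tau = (7.9 × 10¹⁰) × 0.00049 = 3.871 × 10⁷ Pa = 38.71 MPa
  Case 4: tau = (4.3 × 10¹⁰) × 0.00015 = 6.45 × 10⁶ Pa = 6.45 MPa
Ordering: 103.7 MPa (case 1) > 38.71 MPa (case 3) > 13.23 MPa (case 2) > 6.45 MPa (case 4)
Final answer: 1, 3, 2, 4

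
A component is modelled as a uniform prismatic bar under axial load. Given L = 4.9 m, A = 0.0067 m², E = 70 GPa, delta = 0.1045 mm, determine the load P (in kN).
Model: a uniform prismatic bar under axial load, so delta = (P·L) / (A·E).
Solve for P: P = (delta·A·E) / L.
Convert to SI units:
  E = 70 GPa = 7 × 10¹⁰ Pa
  delta = 0.1045 mm = 0.0001045 m
Substitute:
  P = (0.0001045 × 0.0067 × (7 × 10¹⁰)) / 4.9
  P = 10000 N
Convert: P = 10000 N = 10 kN
Final answer: P = 10 kN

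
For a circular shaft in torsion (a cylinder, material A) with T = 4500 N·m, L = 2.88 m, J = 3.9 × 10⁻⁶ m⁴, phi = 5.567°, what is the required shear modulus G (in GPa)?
Model: a circular shaft in torsion, so phi = (T·L) / (G·J).
Solve for G: G = (T·L) / (phi·J).
Convert to SI units:
  phi = 5.567° = 0.09716 rad
Substitute:
  G = (4500 × 2.88) / (0.09716 × (3.9 × 10⁻⁶))
  G = 3.42 × 10¹⁰ Pa
Convert: G = 3.42 × 10¹⁰ Pa = 34.2 GPa
Final answer: G = 34.2 GPa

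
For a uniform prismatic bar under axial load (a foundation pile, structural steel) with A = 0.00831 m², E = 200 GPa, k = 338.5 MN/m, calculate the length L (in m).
Model: a uniform prismatic bar under axial load, so k = (A·E) / L.
Solve for L: L = (A·E) / k.
Convert to SI units:
  E = 200 GPa = 2 × 10¹¹ Pa
  k = 338.5 MN/m = 3.385 × 10⁸ N/m
Substitute:
  L = (0.00831 × (2 × 10¹¹)) / (3.385 × 10⁸)
  L = 4.91 m
Final answer: L = 4.91 m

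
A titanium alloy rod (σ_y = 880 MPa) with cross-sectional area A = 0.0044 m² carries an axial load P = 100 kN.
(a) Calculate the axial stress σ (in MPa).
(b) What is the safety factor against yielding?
(a) Axial stress σ = P/A. Convert P = 100 kN = 100000 N.
  σ = 100000 / 0.0044 = 2.273 × 10⁷ Pa = 22.73 MPa
(b) Safety factor SF = σ_y/σ = 880 / 22.73 = 38.72
Final answer: (a) σ = 22.73 MPa, (b) SF = 38.72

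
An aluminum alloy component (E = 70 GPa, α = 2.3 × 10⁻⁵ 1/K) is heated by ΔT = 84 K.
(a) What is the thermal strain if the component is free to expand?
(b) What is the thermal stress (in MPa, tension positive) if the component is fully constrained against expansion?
(a) Free thermal strain ε_th = α·ΔT = (2.3 × 10⁻⁵) × 84 = 0.001932
(b) Fully constrained, the expansion is suppressed, so σ = -E·α·ΔT. Convert E = 70 GPa = 7 × 10¹⁰ Pa.
  σ = -(7 × 10¹⁰) × (2.3 × 10⁻⁵) × 84 = -1.352 × 10⁸ Pa = -135.2 MPa (compressive)
Final answer: (a) ε_th = 0.001932, (b) σ = -135.2 MPa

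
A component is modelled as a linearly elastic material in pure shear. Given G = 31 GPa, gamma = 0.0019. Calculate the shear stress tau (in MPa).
Model: a linearly elastic material in pure shear, so tau = G·gamma.
Convert to SI units:
  G = 31 GPa = 3.1 × 10¹⁰ Pa
Substitute:
  tau = (3.1 × 10¹⁰) × 0.0019
  tau = 5.89 × 10⁷ Pa
Convert: tau = 5.89 × 10⁷ Pa = 58.9 MPa
Final answer: tau = 58.9 MPa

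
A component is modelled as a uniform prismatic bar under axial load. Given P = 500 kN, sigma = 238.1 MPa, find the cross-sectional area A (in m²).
Model: a uniform prismatic bar under axial load, so sigma = P / A.
Solve for A: A = P / sigma.
Convert to SI units:
  P = 500 kN = 500000 N
  sigma = 238.1 MPa = 2.381 × 10⁸ Pa
Substitute:
  A = 500000 / (2.381 × 10⁸)
  A = 0.0021 m²
Final answer: A = 0.0021 m²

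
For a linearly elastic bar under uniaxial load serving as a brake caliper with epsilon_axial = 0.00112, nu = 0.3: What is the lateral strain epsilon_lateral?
Model: a linearly elastic bar under uniaxial load, so epsilon_lateral = -nu·epsilon_axial.
Substitute:
  epsilon_lateral = -(0.3 × 0.00112)
  epsilon_lateral = -0.000336
Final answer: epsilon_lateral = -0.000336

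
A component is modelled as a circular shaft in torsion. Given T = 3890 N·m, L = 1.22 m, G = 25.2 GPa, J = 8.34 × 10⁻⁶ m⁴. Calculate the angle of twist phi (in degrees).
Model: a circular shaft in torsion, so phi = (T·L) / (G·J).
Convert to SI units:
  G = 25.2 GPa = 2.52 × 10¹⁰ Pa
Substitute:
  phi = (3890 × 1.22) / ((2.52 × 10¹⁰) × (8.34 × 10⁻⁶))
  phi = 0.02258 rad
Convert to degrees: phi = 0.02258 × 180/π = 1.294°
Final answer: phi = 1.294°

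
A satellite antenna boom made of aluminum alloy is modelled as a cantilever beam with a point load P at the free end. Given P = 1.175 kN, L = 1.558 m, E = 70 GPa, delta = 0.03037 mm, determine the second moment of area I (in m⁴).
Model: a cantilever beam with a point load P at the free end, so delta = (P·L^3) / (3·E·I).
Solve for I: I = (P·L^3) / (3·delta·E).
Convert to SI units:
  P = 1.175 kN = 1175 N
  E = 70 GPa = 7 × 10¹⁰ Pa
  delta = 0.03037 mm = 3.037 × 10⁻⁵ m
Substitute:
  I = (1175 × 1.558^3) / (3 × (3.037 × 10⁻⁵) × (7 × 10¹⁰))
  I = 0.0006967 m⁴
Final answer: I = 0.0006967 m⁴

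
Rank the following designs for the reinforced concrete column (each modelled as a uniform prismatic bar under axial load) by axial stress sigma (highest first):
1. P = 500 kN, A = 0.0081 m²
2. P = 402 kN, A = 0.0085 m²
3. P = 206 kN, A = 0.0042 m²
Model: a uniform prismatic bar under axial load, so sigma = P / A (SI units).
  Case 1: sigma = 500000 / 0.0081 = 6.173 × 10⁷ Pa = 61.73 MPa
  Case 2: sigma = 402000 / 0.0085 = 4.729 × 10⁷ Pa = 47.29 MPa
  Case 3: sigma = 206000 / 0.0042 = 4.905 × 10⁷ Pa = 49.05 MPa
Ordering: 61.73 MPa (case 1) > 49.05 MPa (case 3) > 47.29 MPa (case 2)
Final answer: 1, 3, 2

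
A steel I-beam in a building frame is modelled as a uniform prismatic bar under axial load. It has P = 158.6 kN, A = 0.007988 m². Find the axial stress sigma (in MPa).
Model: a uniform prismatic bar under axial load, so sigma = P / A.
Convert to SI units:
  P = 158.6 kN = 158600 N
Substitute:
  sigma = 158600 / 0.007988
  sigma = 1.985 × 10⁷ Pa
Convert: sigma = 1.985 × 10⁷ Pa = 19.85 MPa
Final answer: sigma = 19.85 MPa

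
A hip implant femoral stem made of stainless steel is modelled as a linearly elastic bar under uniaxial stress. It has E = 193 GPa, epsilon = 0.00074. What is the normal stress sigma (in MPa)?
Model: a linearly elastic bar under uniaxial stress, so sigma = E·epsilon.
Convert to SI units:
  E = 193 GPa = 1.93 × 10¹¹ Pa
Substitute:
  sigma = (1.93 × 10¹¹) × 0.00074
  sigma = 1.428 × 10⁸ Pa
Convert: sigma = 1.428 × 10⁸ Pa = 142.8 MPa
Final answer: sigma = 142.8 MPa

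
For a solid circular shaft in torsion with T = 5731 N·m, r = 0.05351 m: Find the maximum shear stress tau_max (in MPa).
Model: a solid circular shaft in torsion, so tau_max = (2·T) / (π·r^3).
Substitute:
  tau_max = (2 × 5731) / (π × 0.05351^3)
  tau_max = 2.381 × 10⁷ Pa
Convert: tau_max = 2.381 × 10⁷ Pa = 23.81 MPa
Final answer: tau_max = 23.81 MPa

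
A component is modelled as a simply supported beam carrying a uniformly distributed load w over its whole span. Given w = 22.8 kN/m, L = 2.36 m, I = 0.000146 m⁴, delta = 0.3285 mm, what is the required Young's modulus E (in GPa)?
Model: a simply supported beam carrying a uniformly distributed load w over its whole span, so delta = (5·w·L^4) / (384·E·I).
Solve for E: E = (5·w·L^4) / (384·delta·I).
Convert to SI units:
  w = 22.8 kN/m = 22800 N/m
  delta = 0.3285 mm = 0.0003285 m
Substitute:
  E = (5 × 22800 × 2.36^4) / (384 × 0.0003285 × 0.000146)
  E = 1.92 × 10¹¹ Pa
Convert: E = 1.92 × 10¹¹ Pa = 192 GPa
Final answer: E = 192 GPa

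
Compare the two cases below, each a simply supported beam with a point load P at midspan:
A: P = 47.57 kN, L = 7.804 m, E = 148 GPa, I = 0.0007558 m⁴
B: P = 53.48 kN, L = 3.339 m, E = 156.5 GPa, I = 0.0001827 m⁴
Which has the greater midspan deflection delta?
Model: a simply supported beam with a point load P at midspan, so delta = (P·L^3) / (48·E·I) (SI units).
  A: delta = (47570 × 7.804^3) / (48 × (1.48 × 10¹¹) × 0.0007558) = 0.004211 m = 4.211 mm
  B: delta = (53480 × 3.339^3) / (48 × (1.565 × 10¹¹) × 0.0001827) = 0.001451 m = 1.451 mm
4.211 mm > 1.451 mm, so A is larger.
Final answer: A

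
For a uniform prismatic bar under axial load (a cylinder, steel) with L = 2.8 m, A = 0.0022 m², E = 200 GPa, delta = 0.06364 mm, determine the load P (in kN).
Model: a uniform prismatic bar under axial load, so delta = (P·L) / (A·E).
Solve for P: P = (delta·A·E) / L.
Convert to SI units:
  E = 200 GPa = 2 × 10¹¹ Pa
  delta = 0.06364 mm = 6.364 × 10⁻⁵ m
Substitute:
  P = ((6.364 × 10⁻⁵) × 0.0022 × (2 × 10¹¹)) / 2.8
  P = 10000 N
Convert: P = 10000 N = 10 kN
Final answer: P = 10 kN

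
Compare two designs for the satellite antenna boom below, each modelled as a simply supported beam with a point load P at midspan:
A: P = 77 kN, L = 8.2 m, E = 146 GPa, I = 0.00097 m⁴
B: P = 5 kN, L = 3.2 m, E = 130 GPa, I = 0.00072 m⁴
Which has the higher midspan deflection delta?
Model: a simply supported beam with a point load P at midspan, so delta = (P·L^3) / (48·E·I) (SI units).
  A: delta = (77000 × 8.2^3) / (48 × (1.46 × 10¹¹) × 0.00097) = 0.006245 m = 6.245 mm
  B: delta = (5000 × 3.2^3) / (48 × (1.3 × 10¹¹) × 0.00072) = 3.647 × 10⁻⁵ m = 0.03647 mm
6.245 mm > 0.03647 mm, so A is larger.
Final answer: A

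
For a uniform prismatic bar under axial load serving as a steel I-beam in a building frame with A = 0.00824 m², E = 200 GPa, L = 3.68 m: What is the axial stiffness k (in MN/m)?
Model: a uniform prismatic bar under axial load, so k = (A·E) / L.
Convert to SI units:
  E = 200 GPa = 2 × 10¹¹ Pa
Substitute:
  k = (0.00824 × (2 × 10¹¹)) / 3.68
  k = 4.478 × 10⁸ N/m
Convert: k = 4.478 × 10⁸ N/m = 447.8 MN/m
Final answer: k = 447.8 MN/m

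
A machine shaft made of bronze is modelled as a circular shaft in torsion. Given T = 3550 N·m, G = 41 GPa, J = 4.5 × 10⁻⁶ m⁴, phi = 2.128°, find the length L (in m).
Model: a circular shaft in torsion, so phi = (T·L) / (G·J).
Solve for L: L = (phi·G·J) / T.
Convert to SI units:
  G = 41 GPa = 4.1 × 10¹⁰ Pa
  phi = 2.128° = 0.03714 rad
Substitute:
  L = (0.03714 × (4.1 × 10¹⁰) × (4.5 × 10⁻⁶)) / 3550
  L = 1.93 m
Final answer: L = 1.93 m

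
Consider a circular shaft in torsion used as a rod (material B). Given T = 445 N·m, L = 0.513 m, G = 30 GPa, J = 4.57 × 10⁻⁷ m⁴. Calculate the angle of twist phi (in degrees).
Model: a circular shaft in torsion, so phi = (T·L) / (G·J).
Convert to SI units:
  G = 30 GPa = 3 × 10¹⁰ Pa
Substitute:
  phi = (445 × 0.513) / ((3 × 10¹⁰) × (4.57 × 10⁻⁷))
  phi = 0.01665 rad
Convert to degrees: phi = 0.01665 × 180/π = 0.954°
Final answer: phi = 0.954°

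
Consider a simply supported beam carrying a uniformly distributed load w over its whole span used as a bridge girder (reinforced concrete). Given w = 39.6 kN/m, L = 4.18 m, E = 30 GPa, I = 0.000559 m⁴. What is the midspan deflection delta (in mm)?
Model: a simply supported beam carrying a uniformly distributed load w over its whole span, so delta = (5·w·L^4) / (384·E·I).
Convert to SI units:
  w = 39.6 kN/m = 39600 N/m
  E = 30 GPa = 3 × 10¹⁰ Pa
Substitute:
  delta = (5 × 39600 × 4.18^4) / (384 × (3 × 10¹⁰) × 0.000559)
  delta = 0.009387 m
Convert: delta = 0.009387 m = 9.387 mm
Final answer: delta = 9.387 mm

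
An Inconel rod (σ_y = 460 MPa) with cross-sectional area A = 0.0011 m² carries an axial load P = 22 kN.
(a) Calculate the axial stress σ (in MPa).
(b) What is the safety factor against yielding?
(a) Axial stress σ = P/A. Convert P = 22 kN = 22000 N.
  σ = 22000 / 0.0011 = 2 × 10⁷ Pa = 20 MPa
(b) Safety factor SF = σ_y/σ = 460 / 20 = 23
Final answer: (a) σ = 20 MPa, (b) SF = 23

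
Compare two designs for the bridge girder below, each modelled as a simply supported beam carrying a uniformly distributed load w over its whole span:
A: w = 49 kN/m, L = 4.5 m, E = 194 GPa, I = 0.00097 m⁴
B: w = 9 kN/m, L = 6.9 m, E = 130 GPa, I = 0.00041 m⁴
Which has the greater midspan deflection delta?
Model: a simply supported beam carrying a uniformly distributed load w over its whole span, so delta = (5·w·L^4) / (384·E·I) (SI units).
  A: delta = (5 × 49000 × 4.5^4) / (384 × (1.94 × 10¹¹) × 0.00097) = 0.00139 m = 1.39 mm
  B: delta = (5 × 9000 × 6.9^4) / (384 × (1.3 × 10¹¹) × 0.00041) = 0.004984 m = 4.984 mm
4.984 mm > 1.39 mm, so B is larger.
Final answer: B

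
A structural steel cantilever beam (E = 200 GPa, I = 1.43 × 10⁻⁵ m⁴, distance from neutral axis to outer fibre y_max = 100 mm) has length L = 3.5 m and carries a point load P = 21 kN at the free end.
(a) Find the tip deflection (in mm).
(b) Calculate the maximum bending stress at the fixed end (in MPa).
(a) Tip deflection of a cantilever with an end point load: δ = P·L^3 / (3·E·I). Convert P = 21 kN = 21000 N, E = 200 GPa = 2 × 10¹¹ Pa.
  δ = (21000 × 3.5^3) / (3 × (2 × 10¹¹) × (1.43 × 10⁻⁵)) = 0.1049 m = 104.9 mm
(b) Maximum bending moment at the fixed end: M = P·L = 21000 × 3.5 = 73500 N·m. Convert y_max = 100 mm = 0.1 m.
  σ = M·y_max / I = (73500 × 0.1) / (1.43 × 10⁻⁵) = 5.14 × 10⁸ Pa = 514 MPa
Final answer: (a) δ = 104.9 mm, (b) σ = 514 MPa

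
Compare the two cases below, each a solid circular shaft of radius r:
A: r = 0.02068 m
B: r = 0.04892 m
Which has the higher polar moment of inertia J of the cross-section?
Model: a solid circular shaft of radius r, so J = (π·r^4) / 2 (SI units).
  A: J = (π × 0.02068^4) / 2 = 2.873 × 10⁻⁷ m⁴
  B: J = (π × 0.04892^4) / 2 = 8.996 × 10⁻⁶ m⁴
8.996 × 10⁻⁶ m⁴ > 2.873 × 10⁻⁷ m⁴, so B is larger.
Final answer: B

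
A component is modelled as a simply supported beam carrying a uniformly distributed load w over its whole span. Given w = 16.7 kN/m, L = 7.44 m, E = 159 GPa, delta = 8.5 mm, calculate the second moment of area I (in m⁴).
Model: a simply supported beam carrying a uniformly distributed load w over its whole span, so delta = (5·w·L^4) / (384·E·I).
Solve for I: I = (5·w·L^4) / (384·delta·E).
Convert to SI units:
  w = 16.7 kN/m = 16700 N/m
  E = 159 GPa = 1.59 × 10¹¹ Pa
  delta = 8.5 mm = 0.0085 m
Substitute:
  I = (5 × 16700 × 7.44^4) / (384 × 0.0085 × (1.59 × 10¹¹))
  I = 0.000493 m⁴
Final answer: I = 0.000493 m⁴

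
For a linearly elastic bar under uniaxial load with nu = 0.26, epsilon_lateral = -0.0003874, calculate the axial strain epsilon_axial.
Model: a linearly elastic bar under uniaxial load, so epsilon_lateral = -nu·epsilon_axial.
Solve for epsilon_axial: epsilon_axial = -epsilon_lateral / nu.
Substitute:
  epsilon_axial = -(-0.0003874) / 0.26
  epsilon_axial = 0.00149
Final answer: epsilon_axial = 0.00149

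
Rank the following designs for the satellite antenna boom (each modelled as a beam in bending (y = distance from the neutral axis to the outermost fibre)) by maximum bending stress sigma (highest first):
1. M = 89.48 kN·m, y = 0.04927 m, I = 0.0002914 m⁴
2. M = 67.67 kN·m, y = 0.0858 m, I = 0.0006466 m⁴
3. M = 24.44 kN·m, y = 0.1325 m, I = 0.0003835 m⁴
Model: a beam in bending (y = distance from the neutral axis to the outermost fibre), so sigma = (M·y) / I (SI units).
  Case 1: sigma = (89480 × 0.04927) / 0.0002914 = 1.513 × 10⁷ Pa = 15.13 MPa
  Case 2: sigma = (67670 × 0.0858) / 0.0006466 = 8.979 × 10⁶ Pa = 8.979 MPa
  Case 3: sigma = (24440 × 0.1325) / 0.0003835 = 8.444 × 10⁶ Pa = 8.444 MPa
Ordering: 15.13 MPa (case 1) > 8.979 MPa (case 2) > 8.444 MPa (case 3)
Final answer: 1, 2, 3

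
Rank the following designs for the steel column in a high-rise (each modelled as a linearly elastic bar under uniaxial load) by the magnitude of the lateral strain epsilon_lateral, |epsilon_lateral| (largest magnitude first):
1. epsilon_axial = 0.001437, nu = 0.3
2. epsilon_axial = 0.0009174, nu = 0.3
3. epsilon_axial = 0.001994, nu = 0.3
Model: a linearly elastic bar under uniaxial load, so epsilon_lateral = -nu·epsilon_axial (SI units).
  Case 1: epsilon_lateral = -(0.3 × 0.001437) = -0.0004311
  Case 2: epsilon_lateral = -(0.3 × 0.0009174) = -0.0002752
  Case 3: epsilon_lateral = -(0.3 × 0.001994) = -0.0005982
Ordering by |epsilon_lateral|: 0.0005982 (case 3) > 0.0004311 (case 1) > 0.0002752 (case 2)
Final answer: 3, 1, 2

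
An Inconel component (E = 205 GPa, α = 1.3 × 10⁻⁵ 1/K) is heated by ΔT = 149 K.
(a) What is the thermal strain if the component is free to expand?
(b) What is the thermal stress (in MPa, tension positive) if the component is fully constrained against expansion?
(a) Free thermal strain ε_th = α·ΔT = (1.3 × 10⁻⁵) × 149 = 0.001937
(b) Fully constrained, the expansion is suppressed, so σ = -E·α·ΔT. Convert E = 205 GPa = 2.05 × 10¹¹ Pa.
  σ = -(2.05 × 10¹¹) × (1.3 × 10⁻⁵) × 149 = -3.971 × 10⁸ Pa = -397.1 MPa (compressive)
Final answer: (a) ε_th = 0.001937, (b) σ = -397.1 MPa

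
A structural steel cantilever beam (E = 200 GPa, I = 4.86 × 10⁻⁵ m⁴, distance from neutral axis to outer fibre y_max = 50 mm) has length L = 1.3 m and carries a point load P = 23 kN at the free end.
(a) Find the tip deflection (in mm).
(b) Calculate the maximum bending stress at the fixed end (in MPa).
(a) Tip deflection of a cantilever with an end point load: δ = P·L^3 / (3·E·I). Convert P = 23 kN = 23000 N, E = 200 GPa = 2 × 10¹¹ Pa.
  δ = (23000 × 1.3^3) / (3 × (2 × 10¹¹) × (4.86 × 10⁻⁵)) = 0.001733 m = 1.733 mm
(b) Maximum bending moment at the fixed end: M = P·L = 23000 × 1.3 = 29900 N·m. Convert y_max = 50 mm = 0.05 m.
  σ = M·y_max / I = (29900 × 0.05) / (4.86 × 10⁻⁵) = 3.076 × 10⁷ Pa = 30.76 MPa
Final answer: (a) δ = 1.733 mm, (b) σ = 30.76 MPa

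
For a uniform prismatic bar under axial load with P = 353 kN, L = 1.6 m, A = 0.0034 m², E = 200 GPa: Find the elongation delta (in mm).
Model: a uniform prismatic bar under axial load, so delta = (P·L) / (A·E).
Convert to SI units:
  P = 353 kN = 353000 N
  E = 200 GPa = 2 × 10¹¹ Pa
Substitute:
  delta = (353000 × 1.6) / (0.0034 × (2 × 10¹¹))
  delta = 0.0008306 m
Convert: delta = 0.0008306 m = 0.8306 mm
Final answer: delta = 0.8306 mm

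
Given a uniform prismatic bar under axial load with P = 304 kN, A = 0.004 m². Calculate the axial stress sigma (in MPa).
Model: a uniform prismatic bar under axial load, so sigma = P / A.
Convert to SI units:
  P = 304 kN = 304000 N
Substitute:
  sigma = 304000 / 0.004
  sigma = 7.6 × 10⁷ Pa
Convert: sigma = 7.6 × 10⁷ Pa = 76 MPa
Final answer: sigma = 76 MPa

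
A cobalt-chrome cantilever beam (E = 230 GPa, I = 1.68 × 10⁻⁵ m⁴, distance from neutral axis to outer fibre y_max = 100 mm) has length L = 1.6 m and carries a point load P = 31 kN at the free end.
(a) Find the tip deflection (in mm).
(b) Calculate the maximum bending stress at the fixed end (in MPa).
(a) Tip deflection of a cantilever with an end point load: δ = P·L^3 / (3·E·I). Convert P = 31 kN = 31000 N, E = 230 GPa = 2.3 × 10¹¹ Pa.
  δ = (31000 × 1.6^3) / (3 × (2.3 × 10¹¹) × (1.68 × 10⁻⁵)) = 0.01095 m = 10.95 mm
(b) Maximum bending moment at the fixed end: M = P·L = 31000 × 1.6 = 49600 N·m. Convert y_max = 100 mm = 0.1 m.
  σ = M·y_max / I = (49600 × 0.1) / (1.68 × 10⁻⁵) = 2.952 × 10⁸ Pa = 295.2 MPa
Final answer: (a) δ = 10.95 mm, (b) σ = 295.2 MPa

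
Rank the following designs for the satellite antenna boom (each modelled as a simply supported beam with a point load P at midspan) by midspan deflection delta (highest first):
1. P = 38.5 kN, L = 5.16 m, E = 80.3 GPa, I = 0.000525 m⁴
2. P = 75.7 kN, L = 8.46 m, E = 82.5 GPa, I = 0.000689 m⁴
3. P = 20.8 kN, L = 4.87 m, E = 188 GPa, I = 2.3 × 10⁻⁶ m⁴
Model: a simply supported beam with a point load P at midspan, so delta = (P·L^3) / (48·E·I) (SI units).
  Case 1: delta = (38500 × 5.16^3) / (48 × (8.03 × 10¹⁰) × 0.000525) = 0.002614 m = 2.614 mm
  Case 2: delta = (75700 × 8.46^3) / (48 × (8.25 × 10¹⁰) × 0.000689) = 0.0168 m = 16.8 mm
  Case 3: delta = (20800 × 4.87^3) / (48 × (1.88 × 10¹¹) × (2.3 × 10⁻⁶)) = 0.1158 m = 115.8 mm
Ordering: 115.8 mm (case 3) > 16.8 mm (case 2) > 2.614 mm (case 1)
Final answer: 3, 2, 1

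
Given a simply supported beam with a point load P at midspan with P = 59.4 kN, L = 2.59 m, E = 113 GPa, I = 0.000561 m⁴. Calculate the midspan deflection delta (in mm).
Model: a simply supported beam with a point load P at midspan, so delta = (P·L^3) / (48·E·I).
Convert to SI units:
  P = 59.4 kN = 59400 N
  E = 113 GPa = 1.13 × 10¹¹ Pa
Substitute:
  delta = (59400 × 2.59^3) / (48 × (1.13 × 10¹¹) × 0.000561)
  delta = 0.0003392 m
Convert: delta = 0.0003392 m = 0.3392 mm
Final answer: delta = 0.3392 mm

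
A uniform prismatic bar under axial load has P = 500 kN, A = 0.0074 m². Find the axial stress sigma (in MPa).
Model: a uniform prismatic bar under axial load, so sigma = P / A.
Convert to SI units:
  P = 500 kN = 500000 N
Substitute:
  sigma = 500000 / 0.0074
  sigma = 6.757 × 10⁷ Pa
Convert: sigma = 6.757 × 10⁷ Pa = 67.57 MPa
Final answer: sigma = 67.57 MPa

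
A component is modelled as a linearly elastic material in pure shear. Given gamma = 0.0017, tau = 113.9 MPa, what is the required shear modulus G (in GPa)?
Model: a linearly elastic material in pure shear, so tau = G·gamma.
Solve for G: G = tau / gamma.
Convert to SI units:
  tau = 113.9 MPa = 1.139 × 10⁸ Pa
Substitute:
  G = (1.139 × 10⁸) / 0.0017
  G = 6.7 × 10¹⁰ Pa
Convert: G = 6.7 × 10¹⁰ Pa = 67 GPa
Final answer: G = 67 GPa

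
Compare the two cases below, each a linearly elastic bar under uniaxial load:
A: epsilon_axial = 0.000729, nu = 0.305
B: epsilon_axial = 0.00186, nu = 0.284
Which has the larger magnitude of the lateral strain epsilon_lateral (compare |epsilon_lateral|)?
Model: a linearly elastic bar under uniaxial load, so epsilon_lateral = -nu·epsilon_axial (SI units).
  A: epsilon_lateral = -(0.305 × 0.000729) = -0.0002223
  B: epsilon_lateral = -(0.284 × 0.00186) = -0.0005282
|epsilon_lateral|: A = 0.0002223, B = 0.0005282, so B is larger in magnitude.
Final answer: B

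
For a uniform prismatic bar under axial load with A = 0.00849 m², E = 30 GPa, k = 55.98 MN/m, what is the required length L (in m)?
Model: a uniform prismatic bar under axial load, so k = (A·E) / L.
Solve for L: L = (A·E) / k.
Convert to SI units:
  E = 30 GPa = 3 × 10¹⁰ Pa
  k = 55.98 MN/m = 5.598 × 10⁷ N/m
Substitute:
  L = (0.00849 × (3 × 10¹⁰)) / (5.598 × 10⁷)
  L = 4.55 m
Final answer: L = 4.55 m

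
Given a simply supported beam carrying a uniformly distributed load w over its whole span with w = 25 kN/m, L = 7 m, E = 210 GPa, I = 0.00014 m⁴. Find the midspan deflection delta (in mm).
Model: a simply supported beam carrying a uniformly distributed load w over its whole span, so delta = (5·w·L^4) / (384·E·I).
Convert to SI units:
  w = 25 kN/m = 25000 N/m
  E = 210 GPa = 2.1 × 10¹¹ Pa
Substitute:
  delta = (5 × 25000 × 7^4) / (384 × (2.1 × 10¹¹) × 0.00014)
  delta = 0.02658 m
Convert: delta = 0.02658 m = 26.58 mm
Final answer: delta = 26.58 mm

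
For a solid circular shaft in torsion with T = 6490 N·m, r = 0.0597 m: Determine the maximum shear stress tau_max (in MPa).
Model: a solid circular shaft in torsion, so tau_max = (2·T) / (π·r^3).
Substitute:
  tau_max = (2 × 6490) / (π × 0.0597^3)
  tau_max = 1.942 × 10⁷ Pa
Convert: tau_max = 1.942 × 10⁷ Pa = 19.42 MPa
Final answer: tau_max = 19.42 MPa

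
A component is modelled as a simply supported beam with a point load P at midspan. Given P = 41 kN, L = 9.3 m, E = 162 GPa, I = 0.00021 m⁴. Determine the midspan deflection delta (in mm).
Model: a simply supported beam with a point load P at midspan, so delta = (P·L^3) / (48·E·I).
Convert to SI units:
  P = 41 kN = 41000 N
  E = 162 GPa = 1.62 × 10¹¹ Pa
Substitute:
  delta = (41000 × 9.3^3) / (48 × (1.62 × 10¹¹) × 0.00021)
  delta = 0.0202 m
Convert: delta = 0.0202 m = 20.2 mm
Final answer: delta = 20.2 mm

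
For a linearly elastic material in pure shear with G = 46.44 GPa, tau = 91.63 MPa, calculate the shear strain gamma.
Model: a linearly elastic material in pure shear, so tau = G·gamma.
Solve for gamma: gamma = tau / G.
Convert to SI units:
  G = 46.44 GPa = 4.644 × 10¹⁰ Pa
  tau = 91.63 MPa = 9.163 × 10⁷ Pa
Substitute:
  gamma = (9.163 × 10⁷) / (4.644 × 10¹⁰)
  gamma = 0.001973
Final answer: gamma = 0.001973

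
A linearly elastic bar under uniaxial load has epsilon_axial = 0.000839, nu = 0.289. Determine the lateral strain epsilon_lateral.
Model: a linearly elastic bar under uniaxial load, so epsilon_lateral = -nu·epsilon_axial.
Substitute:
  epsilon_lateral = -(0.289 × 0.000839)
  epsilon_lateral = -0.0002425
Final answer: epsilon_lateral = -0.0002425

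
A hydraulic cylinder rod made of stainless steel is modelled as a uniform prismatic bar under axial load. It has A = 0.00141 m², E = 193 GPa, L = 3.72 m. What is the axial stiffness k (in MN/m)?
Model: a uniform prismatic bar under axial load, so k = (A·E) / L.
Convert to SI units:
  E = 193 GPa = 1.93 × 10¹¹ Pa
Substitute:
  k = (0.00141 × (1.93 × 10¹¹)) / 3.72
  k = 7.315 × 10⁷ N/m
Convert: k = 7.315 × 10⁷ N/m = 73.15 MN/m
Final answer: k = 73.15 MN/m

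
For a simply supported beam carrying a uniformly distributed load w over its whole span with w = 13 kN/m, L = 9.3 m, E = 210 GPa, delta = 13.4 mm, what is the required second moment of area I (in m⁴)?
Model: a simply supported beam carrying a uniformly distributed load w over its whole span, so delta = (5·w·L^4) / (384·E·I).
Solve for I: I = (5·w·L^4) / (384·delta·E).
Convert to SI units:
  w = 13 kN/m = 13000 N/m
  E = 210 GPa = 2.1 × 10¹¹ Pa
  delta = 13.4 mm = 0.0134 m
Substitute:
  I = (5 × 13000 × 9.3^4) / (384 × 0.0134 × (2.1 × 10¹¹))
  I = 0.00045 m⁴
Final answer: I = 0.00045 m⁴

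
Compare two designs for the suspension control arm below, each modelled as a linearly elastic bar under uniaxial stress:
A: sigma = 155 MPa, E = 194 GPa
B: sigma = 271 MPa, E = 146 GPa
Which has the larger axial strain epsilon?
Model: a linearly elastic bar under uniaxial stress, so epsilon = sigma / E (SI units).
  A: epsilon = (1.55 × 10⁸) / (1.94 × 10¹¹) = 0.000799
  B: epsilon = (2.71 × 10⁸) / (1.46 × 10¹¹) = 0.001856
0.001856 > 0.000799, so B is larger.
Final answer: B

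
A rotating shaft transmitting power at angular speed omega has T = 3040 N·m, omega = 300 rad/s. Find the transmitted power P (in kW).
Model: a rotating shaft transmitting power at angular speed omega, so P = T·omega.
Substitute:
  P = 3040 × 300
  P = 912000 W
Convert: P = 912000 W = 912 kW
Final answer: P = 912 kW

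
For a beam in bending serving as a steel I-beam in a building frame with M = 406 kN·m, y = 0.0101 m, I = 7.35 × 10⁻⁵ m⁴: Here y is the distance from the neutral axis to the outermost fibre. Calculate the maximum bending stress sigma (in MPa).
Model: a beam in bending, so sigma = (M·y) / I.
Convert to SI units:
  M = 406 kN·m = 406000 N·m
Substitute:
  sigma = (406000 × 0.0101) / (7.35 × 10⁻⁵)
  sigma = 5.579 × 10⁷ Pa
Convert: sigma = 5.579 × 10⁷ Pa = 55.79 MPa
Final answer: sigma = 55.79 MPa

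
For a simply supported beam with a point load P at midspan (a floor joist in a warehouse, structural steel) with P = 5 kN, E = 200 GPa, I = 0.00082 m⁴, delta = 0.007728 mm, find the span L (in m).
Model: a simply supported beam with a point load P at midspan, so delta = (P·L^3) / (48·E·I).
Solve for L: L = ((48·delta·E·I) / P)^(1/3).
Convert to SI units:
  P = 5 kN = 5000 N
  E = 200 GPa = 2 × 10¹¹ Pa
  delta = 0.007728 mm = 7.728 × 10⁻⁶ m
Substitute:
  L = ((48 × (7.728 × 10⁻⁶) × (2 × 10¹¹) × 0.00082) / 5000)^(1/3)
  L = 2.3 m
Final answer: L = 2.3 m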